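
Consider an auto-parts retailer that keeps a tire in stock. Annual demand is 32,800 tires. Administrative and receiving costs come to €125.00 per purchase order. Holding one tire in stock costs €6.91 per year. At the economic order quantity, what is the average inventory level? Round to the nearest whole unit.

Average inventory ≈ 545 tires

EOQ = √(2DS/H) = √(2 × 32,800 × 125 / 6.91) ≈ 1089.35.
Average inventory = Q*/2 ≈ 1089.35 / 2 = 544.676.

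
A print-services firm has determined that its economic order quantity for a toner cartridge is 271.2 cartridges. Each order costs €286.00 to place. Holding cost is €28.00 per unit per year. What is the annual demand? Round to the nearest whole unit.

Squaring Q* = √(2DS/H) gives Q*² = 2DS/H.
From Q* = √(2DS/H): D = Q*²H / (2S) = 271.2² × 28 / (2 × 286) = 3600.322.

D ≈ 3,600 cartridges per year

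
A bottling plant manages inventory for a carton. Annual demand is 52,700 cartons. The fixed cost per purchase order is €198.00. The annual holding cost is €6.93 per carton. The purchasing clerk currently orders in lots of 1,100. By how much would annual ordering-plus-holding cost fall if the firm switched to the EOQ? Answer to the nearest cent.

Extra cost ≈ €1,271.55 per year

EOQ = √(2DS/H) = √(2 × 52,700 × 198 / 6.93) ≈ 1735.35.
Cost at Q* = (D/Q*)S + (Q*/2)H = √(2DSH) ≈ €12,025.95.
Cost at Q = 1,100: (52,700/1,100)×198 + (1,100/2)×6.93 = €9,486.00 + €3,811.50 = €13,297.50.
Excess = €13,297.50 − €12,025.95 = €1,271.55.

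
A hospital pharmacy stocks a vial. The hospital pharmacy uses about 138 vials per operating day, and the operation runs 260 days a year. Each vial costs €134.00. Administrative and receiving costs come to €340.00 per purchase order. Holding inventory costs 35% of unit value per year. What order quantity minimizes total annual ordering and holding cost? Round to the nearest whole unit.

Q* ≈ 721 vials

Annual demand D = 138 × 260 = 35,880.
Holding cost H = 0.35 × €134.00 = €46.9000 per unit per year.
EOQ = √(2DS / H) = √(2 × 35,880 × 340 / 46.9).
= √(24,398,400 / 46.9) = √520,221.7484 ≈ 721.264.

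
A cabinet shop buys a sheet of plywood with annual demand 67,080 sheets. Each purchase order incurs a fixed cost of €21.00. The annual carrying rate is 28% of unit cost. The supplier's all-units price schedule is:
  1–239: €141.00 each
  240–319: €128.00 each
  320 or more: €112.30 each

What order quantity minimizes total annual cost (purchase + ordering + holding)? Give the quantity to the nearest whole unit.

Q* ≈ 320 sheets

Holding cost per unit per year at price C is H = 0.28·C.
Evaluate total cost at each tier's feasible EOQ or, if the EOQ is below the tier, at the tier's minimum quantity.
Tier 1 (€141.00): EOQ = 267.1 exceeds tier's upper bound 239, so this tier is dominated.
EOQ at €128.00 = 280.4 (feasible in tier 2): TC = 67,080×€128.00 + (67,080/280.4)×21 + (280.4/2)×0.28×€128.00 = €8,596,288.59.
EOQ at €112.30 = 299.3 < 320, so use break Q=320: TC = 67,080×€112.30 + (67,080/320.0)×21 + (320.0/2)×0.28×€112.30 = €7,542,517.17.
Lowest total cost is €7,542,517.17 at Q = 320.0.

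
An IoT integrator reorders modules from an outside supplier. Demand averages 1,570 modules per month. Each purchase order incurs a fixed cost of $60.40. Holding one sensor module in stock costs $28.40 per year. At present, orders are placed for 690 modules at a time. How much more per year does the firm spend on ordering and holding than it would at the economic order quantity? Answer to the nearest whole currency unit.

Extra cost ≈ $3,408 per year

Annual demand D = 1,570 × 12 = 18,840.
EOQ = √(2DS/H) = √(2 × 18,840 × 60.4 / 28.4) ≈ 283.08.
Cost at Q* = (D/Q*)S + (Q*/2)H = √(2DSH) ≈ $8,039.57.
Cost at Q = 690: (18,840/690)×60.4 + (690/2)×28.4 = $1,649.18 + $9,798.00 = $11,447.18.
Excess = $11,447.18 − $8,039.57 = $3,407.61.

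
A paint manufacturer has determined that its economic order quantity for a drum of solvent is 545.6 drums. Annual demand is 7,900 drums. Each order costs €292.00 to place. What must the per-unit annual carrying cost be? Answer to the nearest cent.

The basic EOQ model gives Q* = √(2DS/H); rearrange for the unknown.
From Q* = √(2DS/H): H = 2DS / Q*² = 2 × 7,900 × 292 / 545.6² = 15.4986.

H ≈ €15.50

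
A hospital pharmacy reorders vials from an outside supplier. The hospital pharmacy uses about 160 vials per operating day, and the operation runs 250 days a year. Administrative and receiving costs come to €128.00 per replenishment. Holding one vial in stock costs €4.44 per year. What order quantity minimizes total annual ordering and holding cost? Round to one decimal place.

Q* ≈ 1,518.7 vials

Annual demand D = 160 × 250 = 40,000.
EOQ = √(2DS / H) = √(2 × 40,000 × 128 / 4.44).
= √(10,240,000 / 4.44) = √2,306,306.3063 ≈ 1518.653.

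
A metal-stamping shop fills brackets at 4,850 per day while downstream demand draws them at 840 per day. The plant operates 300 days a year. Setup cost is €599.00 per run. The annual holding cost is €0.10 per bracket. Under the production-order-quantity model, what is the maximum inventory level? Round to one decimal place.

Annual demand D = 840 × 300 = 252,000.
Production build-up factor (1 − d/p) = 1 − 840/4,850 = 0.8268.
Q* = √(2DS / (H(1 − d/p))) = √(2 × 252,000 × 599 / (0.1 × 0.8268)).
= √(301,896,000 / 0.0827) ≈ 60426.489.
Maximum inventory = Q*(1 − d/p) = 60426.489 × 0.8268 ≈ 49960.870.

I_max ≈ 49,960.9 brackets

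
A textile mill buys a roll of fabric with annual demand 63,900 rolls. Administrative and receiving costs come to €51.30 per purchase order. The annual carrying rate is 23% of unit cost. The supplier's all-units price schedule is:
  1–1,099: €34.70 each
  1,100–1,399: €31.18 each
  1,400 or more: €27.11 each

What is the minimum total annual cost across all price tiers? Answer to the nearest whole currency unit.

Holding cost per unit per year at price C is H = 0.23·C.
Evaluate total cost at each tier's feasible EOQ or, if the EOQ is below the tier, at the tier's minimum quantity.
EOQ at €34.70 = 906.3 (feasible in tier 1): TC = 63,900×€34.70 + (63,900/906.3)×51.3 + (906.3/2)×0.23×€34.70 = €2,224,563.57.
EOQ at €31.18 = 956.1 < 1100, so use break Q=1100: TC = 63,900×€31.18 + (63,900/1100.0)×51.3 + (1100.0/2)×0.23×€31.18 = €1,999,326.33.
EOQ at €27.11 = 1025.4 < 1400, so use break Q=1400: TC = 63,900×€27.11 + (63,900/1400.0)×51.3 + (1400.0/2)×0.23×€27.11 = €1,739,035.19.
Lowest total cost among the candidates is at Q = 1400.0.

TC* ≈ €1,739,035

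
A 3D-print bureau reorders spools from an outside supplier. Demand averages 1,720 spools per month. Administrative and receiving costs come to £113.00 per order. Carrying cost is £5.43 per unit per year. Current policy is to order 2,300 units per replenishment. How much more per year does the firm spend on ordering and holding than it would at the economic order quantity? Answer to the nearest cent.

Annual demand D = 1,720 × 12 = 20,640.
EOQ = √(2DS/H) = √(2 × 20,640 × 113 / 5.43) ≈ 926.85.
Cost at Q* = (D/Q*)S + (Q*/2)H = √(2DSH) ≈ £5,032.79.
Cost at Q = 2,300: (20,640/2,300)×113 + (2,300/2)×5.43 = £1,014.05 + £6,244.50 = £7,258.55.
Excess = £7,258.55 − £5,032.79 = £2,225.76.

Extra cost ≈ £2,225.76 per year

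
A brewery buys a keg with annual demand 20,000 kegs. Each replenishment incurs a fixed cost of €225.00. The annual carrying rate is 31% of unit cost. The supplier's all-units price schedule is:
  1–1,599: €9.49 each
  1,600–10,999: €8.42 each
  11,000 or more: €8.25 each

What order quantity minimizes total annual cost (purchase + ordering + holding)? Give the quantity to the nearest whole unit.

Q* ≈ 1,857 kegs

Holding cost per unit per year at price C is H = 0.31·C.
For each price level, check whether its EOQ is feasible; otherwise the best quantity at that price is the breakpoint.
Tier 1 (€9.49): EOQ = 1749.1 exceeds tier's upper bound 1599, so this tier is dominated.
EOQ at €8.42 = 1856.9 (feasible in tier 2): TC = 20,000×€8.42 + (20,000/1856.9)×225 + (1856.9/2)×0.31×€8.42 = €173,246.83.
EOQ at €8.25 = 1875.9 < 11000, so use break Q=11000: TC = 20,000×€8.25 + (20,000/11000.0)×225 + (11000.0/2)×0.31×€8.25 = €179,475.34.
Lowest total cost is €173,246.83 at Q = 1856.9.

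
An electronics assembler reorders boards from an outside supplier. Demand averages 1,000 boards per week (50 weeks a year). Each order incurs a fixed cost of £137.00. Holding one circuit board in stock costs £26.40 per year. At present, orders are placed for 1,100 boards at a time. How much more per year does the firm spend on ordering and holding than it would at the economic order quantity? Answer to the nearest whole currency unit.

Extra cost ≈ £1,729 per year

Annual demand D = 1,000 × 50 = 50,000.
EOQ = √(2DS/H) = √(2 × 50,000 × 137 / 26.4) ≈ 720.37.
Cost at Q* = (D/Q*)S + (Q*/2)H = √(2DSH) ≈ £19,017.89.
Cost at Q = 1,100: (50,000/1,100)×137 + (1,100/2)×26.4 = £6,227.27 + £14,520.00 = £20,747.27.
Excess = £20,747.27 − £19,017.89 = £1,729.39.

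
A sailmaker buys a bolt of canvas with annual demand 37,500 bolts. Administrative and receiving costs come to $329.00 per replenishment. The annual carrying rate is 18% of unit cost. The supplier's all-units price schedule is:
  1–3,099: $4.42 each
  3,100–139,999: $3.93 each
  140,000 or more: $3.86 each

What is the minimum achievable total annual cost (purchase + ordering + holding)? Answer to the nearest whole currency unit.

TC* ≈ $151,553

Holding cost per unit per year at price C is H = 0.18·C.
Candidates are each tier's EOQ (if it falls in that tier) and each price-break quantity.
Tier 1 ($4.42): EOQ = 5569.1 exceeds tier's upper bound 3099, so this tier is dominated.
EOQ at $3.93 = 5906.0 (feasible in tier 2): TC = 37,500×$3.93 + (37,500/5906.0)×329 + (5906.0/2)×0.18×$3.93 = $151,552.93.
EOQ at $3.86 = 5959.3 < 140000, so use break Q=140000: TC = 37,500×$3.86 + (37,500/140000.0)×329 + (140000.0/2)×0.18×$3.86 = $193,474.12.
Lowest total cost among the candidates is at Q = 5906.0.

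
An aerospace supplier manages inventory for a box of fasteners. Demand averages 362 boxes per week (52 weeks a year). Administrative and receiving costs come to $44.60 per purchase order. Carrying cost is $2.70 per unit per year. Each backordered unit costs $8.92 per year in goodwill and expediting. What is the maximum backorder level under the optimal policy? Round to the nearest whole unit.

Annual demand D = 362 × 52 = 18,824.
With planned backorders, Q* = √(2DS/H) · √((H+B)/B).
√(2DS/H) = √(2 × 18,824 × 44.6 / 2.7) = 788.600.
√((H+B)/B) = √((2.7+8.92)/8.92) = 1.1414.
Q* ≈ 900.072.
S* = Q* · H/(H+B) = 900.072 × 2.7/11.62 ≈ 209.139.

S* ≈ 209 boxes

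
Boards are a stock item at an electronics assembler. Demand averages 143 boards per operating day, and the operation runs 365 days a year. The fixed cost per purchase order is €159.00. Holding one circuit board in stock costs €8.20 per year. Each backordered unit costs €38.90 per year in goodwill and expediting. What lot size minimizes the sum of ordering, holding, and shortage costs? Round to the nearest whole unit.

Q* ≈ 1,566 boards

Annual demand D = 143 × 365 = 52,195.
With planned backorders, Q* = √(2DS/H) · √((H+B)/B).
√(2DS/H) = √(2 × 52,195 × 159 / 8.2) = 1422.725.
√((H+B)/B) = √((8.2+38.9)/38.9) = 1.1004.
Q* ≈ 1565.513.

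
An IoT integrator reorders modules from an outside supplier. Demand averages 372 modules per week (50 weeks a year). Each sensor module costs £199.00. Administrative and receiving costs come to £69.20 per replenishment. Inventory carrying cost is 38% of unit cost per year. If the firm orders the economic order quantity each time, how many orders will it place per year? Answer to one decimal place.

Annual demand D = 372 × 50 = 18,600.
Holding cost H = 0.38 × £199.00 = £75.6200 per unit per year.
EOQ = √(2DS/H) = √(2 × 18,600 × 69.2 / 75.62) ≈ 184.50.
Orders per year = D / Q* = 18,600 / 184.50 ≈ 100.811.

N ≈ 100.8 orders per year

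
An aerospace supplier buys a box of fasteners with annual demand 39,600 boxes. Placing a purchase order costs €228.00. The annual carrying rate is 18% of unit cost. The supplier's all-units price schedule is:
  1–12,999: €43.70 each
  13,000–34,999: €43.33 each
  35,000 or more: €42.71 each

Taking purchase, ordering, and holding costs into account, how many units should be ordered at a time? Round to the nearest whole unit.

Q* ≈ 1,515 boxes

Holding cost per unit per year at price C is H = 0.18·C.
Evaluate total cost at each tier's feasible EOQ or, if the EOQ is below the tier, at the tier's minimum quantity.
EOQ at €43.70 = 1515.1 (feasible in tier 1): TC = 39,600×€43.70 + (39,600/1515.1)×228 + (1515.1/2)×0.18×€43.70 = €1,742,438.10.
EOQ at €43.33 = 1521.6 < 13000, so use break Q=13000: TC = 39,600×€43.33 + (39,600/13000.0)×228 + (13000.0/2)×0.18×€43.33 = €1,767,258.62.
EOQ at €42.71 = 1532.6 < 35000, so use break Q=35000: TC = 39,600×€42.71 + (39,600/35000.0)×228 + (35000.0/2)×0.18×€42.71 = €1,826,110.47.
Lowest total cost is €1,742,438.10 at Q = 1515.1.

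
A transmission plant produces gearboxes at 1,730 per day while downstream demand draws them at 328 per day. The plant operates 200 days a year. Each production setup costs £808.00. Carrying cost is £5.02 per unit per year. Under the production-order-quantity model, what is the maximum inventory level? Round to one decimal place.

Annual demand D = 328 × 200 = 65,600.
Production build-up factor (1 − d/p) = 1 − 328/1,730 = 0.8104.
Q* = √(2DS / (H(1 − d/p))) = √(2 × 65,600 × 808 / (5.02 × 0.8104)).
= √(106,009,600 / 4.0682) ≈ 5104.695.
Maximum inventory = Q*(1 − d/p) = 5104.695 × 0.8104 ≈ 4136.868.

I_max ≈ 4,136.9 gearboxes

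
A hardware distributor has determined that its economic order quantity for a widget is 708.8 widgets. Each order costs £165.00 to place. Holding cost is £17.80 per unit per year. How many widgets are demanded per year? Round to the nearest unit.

D ≈ 27,099 widgets per year

The basic EOQ model gives Q* = √(2DS/H); rearrange for the unknown.
From Q* = √(2DS/H): D = Q*²H / (2S) = 708.8² × 17.8 / (2 × 165) = 27099.013.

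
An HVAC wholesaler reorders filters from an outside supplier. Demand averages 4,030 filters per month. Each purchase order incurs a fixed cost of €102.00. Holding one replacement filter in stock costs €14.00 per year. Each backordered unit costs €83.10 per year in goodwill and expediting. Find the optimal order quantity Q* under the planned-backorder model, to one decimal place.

Annual demand D = 4,030 × 12 = 48,360.
With planned backorders, Q* = √(2DS/H) · √((H+B)/B).
√(2DS/H) = √(2 × 48,360 × 102 / 14) = 839.449.
√((H+B)/B) = √((14+83.1)/83.1) = 1.0810.
Q* ≈ 907.409.

Q* ≈ 907.4 filters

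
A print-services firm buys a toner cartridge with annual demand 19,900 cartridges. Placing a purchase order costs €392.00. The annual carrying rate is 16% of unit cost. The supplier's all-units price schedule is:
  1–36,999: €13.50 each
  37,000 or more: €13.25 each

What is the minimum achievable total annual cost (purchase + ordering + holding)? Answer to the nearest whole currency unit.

Holding cost per unit per year at price C is H = 0.16·C.
For each price level, check whether its EOQ is feasible; otherwise the best quantity at that price is the breakpoint.
EOQ at €13.50 = 2687.6 (feasible in tier 1): TC = 19,900×€13.50 + (19,900/2687.6)×392 + (2687.6/2)×0.16×€13.50 = €274,455.12.
EOQ at €13.25 = 2712.8 < 37000, so use break Q=37000: TC = 19,900×€13.25 + (19,900/37000.0)×392 + (37000.0/2)×0.16×€13.25 = €303,105.83.
Lowest total cost among the candidates is at Q = 2687.6.

TC* ≈ €274,455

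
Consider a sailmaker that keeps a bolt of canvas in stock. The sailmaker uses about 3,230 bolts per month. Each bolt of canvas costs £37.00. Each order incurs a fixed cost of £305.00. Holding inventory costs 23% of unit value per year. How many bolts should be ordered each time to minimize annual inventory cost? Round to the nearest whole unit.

Q* ≈ 1,667 bolts

Annual demand D = 3,230 × 12 = 38,760.
Holding cost H = 0.23 × £37.00 = £8.5100 per unit per year.
EOQ = √(2DS / H) = √(2 × 38,760 × 305 / 8.51).
= √(23,643,600 / 8.51) = √2,778,331.3749 ≈ 1666.833.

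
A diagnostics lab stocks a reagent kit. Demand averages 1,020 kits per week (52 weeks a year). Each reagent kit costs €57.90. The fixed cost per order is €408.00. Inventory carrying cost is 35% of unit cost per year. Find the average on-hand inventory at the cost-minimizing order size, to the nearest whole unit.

Annual demand D = 1,020 × 52 = 53,040.
Holding cost H = 0.35 × €57.90 = €20.2650 per unit per year.
The optimal lot size = √(2DS/H) = √(2 × 53,040 × 408 / 20.265) ≈ 1461.41.
Average inventory = Q*/2 ≈ 1461.41 / 2 = 730.707.

Average inventory ≈ 731 kits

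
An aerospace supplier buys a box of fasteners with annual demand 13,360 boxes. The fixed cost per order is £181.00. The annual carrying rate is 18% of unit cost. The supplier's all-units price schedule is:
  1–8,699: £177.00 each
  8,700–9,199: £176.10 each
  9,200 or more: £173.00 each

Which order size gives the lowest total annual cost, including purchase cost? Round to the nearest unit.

Holding cost per unit per year at price C is H = 0.18·C.
Evaluate total cost at each tier's feasible EOQ or, if the EOQ is below the tier, at the tier's minimum quantity.
EOQ at £177.00 = 389.6 (feasible in tier 1): TC = 13,360×£177.00 + (13,360/389.6)×181 + (389.6/2)×0.18×£177.00 = £2,377,133.10.
EOQ at £176.10 = 390.6 < 8700, so use break Q=8700: TC = 13,360×£176.10 + (13,360/8700.0)×181 + (8700.0/2)×0.18×£176.10 = £2,490,860.25.
EOQ at £173.00 = 394.1 < 9200, so use break Q=9200: TC = 13,360×£173.00 + (13,360/9200.0)×181 + (9200.0/2)×0.18×£173.00 = £2,454,786.84.
Lowest total cost is £2,377,133.10 at Q = 389.6.

Q* ≈ 390 boxes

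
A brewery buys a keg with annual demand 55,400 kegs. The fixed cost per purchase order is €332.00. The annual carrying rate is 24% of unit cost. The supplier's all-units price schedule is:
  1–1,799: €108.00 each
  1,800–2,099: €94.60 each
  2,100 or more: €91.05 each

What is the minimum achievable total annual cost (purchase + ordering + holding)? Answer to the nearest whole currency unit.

TC* ≈ €5,075,873

Holding cost per unit per year at price C is H = 0.24·C.
Evaluate total cost at each tier's feasible EOQ or, if the EOQ is below the tier, at the tier's minimum quantity.
EOQ at €108.00 = 1191.3 (feasible in tier 1): TC = 55,400×€108.00 + (55,400/1191.3)×332 + (1191.3/2)×0.24×€108.00 = €6,014,078.52.
EOQ at €94.60 = 1272.9 < 1800, so use break Q=1800: TC = 55,400×€94.60 + (55,400/1800.0)×332 + (1800.0/2)×0.24×€94.60 = €5,271,491.82.
EOQ at €91.05 = 1297.5 < 2100, so use break Q=2100: TC = 55,400×€91.05 + (55,400/2100.0)×332 + (2100.0/2)×0.24×€91.05 = €5,075,873.08.
Lowest total cost among the candidates is at Q = 2100.0.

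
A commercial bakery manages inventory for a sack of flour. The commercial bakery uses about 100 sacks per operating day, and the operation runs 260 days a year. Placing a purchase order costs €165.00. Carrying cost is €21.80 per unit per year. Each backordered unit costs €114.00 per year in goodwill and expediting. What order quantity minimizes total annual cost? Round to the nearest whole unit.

Q* ≈ 685 sacks

Annual demand D = 100 × 260 = 26,000.
With planned backorders, Q* = √(2DS/H) · √((H+B)/B).
√(2DS/H) = √(2 × 26,000 × 165 / 21.8) = 627.358.
√((H+B)/B) = √((21.8+114)/114) = 1.0914.
Q* ≈ 684.720.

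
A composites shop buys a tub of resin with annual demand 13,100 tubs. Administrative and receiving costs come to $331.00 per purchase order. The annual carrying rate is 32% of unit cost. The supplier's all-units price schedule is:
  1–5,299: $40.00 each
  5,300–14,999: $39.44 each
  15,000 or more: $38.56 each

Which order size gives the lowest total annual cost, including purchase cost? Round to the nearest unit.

Q* ≈ 823 tubs

Holding cost per unit per year at price C is H = 0.32·C.
For each price level, check whether its EOQ is feasible; otherwise the best quantity at that price is the breakpoint.
EOQ at $40.00 = 823.1 (feasible in tier 1): TC = 13,100×$40.00 + (13,100/823.1)×331 + (823.1/2)×0.32×$40.00 = $534,535.85.
EOQ at $39.44 = 828.9 < 5300, so use break Q=5300: TC = 13,100×$39.44 + (13,100/5300.0)×331 + (5300.0/2)×0.32×$39.44 = $550,927.25.
EOQ at $38.56 = 838.3 < 15000, so use break Q=15000: TC = 13,100×$38.56 + (13,100/15000.0)×331 + (15000.0/2)×0.32×$38.56 = $597,969.07.
Lowest total cost is $534,535.85 at Q = 823.1.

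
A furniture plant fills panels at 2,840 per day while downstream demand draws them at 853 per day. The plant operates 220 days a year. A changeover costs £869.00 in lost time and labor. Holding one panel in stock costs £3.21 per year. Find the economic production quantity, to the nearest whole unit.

Q* ≈ 12,051 panels

Annual demand D = 853 × 220 = 187,660.
Production build-up factor (1 − d/p) = 1 − 853/2,840 = 0.6996.
Q* = √(2DS / (H(1 − d/p))) = √(2 × 187,660 × 869 / (3.21 × 0.6996)).
= √(326,153,080 / 2.2459) ≈ 12050.872.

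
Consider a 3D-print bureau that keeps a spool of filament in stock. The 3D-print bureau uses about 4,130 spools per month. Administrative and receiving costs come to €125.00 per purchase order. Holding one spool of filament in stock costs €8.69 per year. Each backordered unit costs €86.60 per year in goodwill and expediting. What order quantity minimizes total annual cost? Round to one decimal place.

Q* ≈ 1,252.5 spools

Annual demand D = 4,130 × 12 = 49,560.
With planned backorders, Q* = √(2DS/H) · √((H+B)/B).
√(2DS/H) = √(2 × 49,560 × 125 / 8.69) = 1194.059.
√((H+B)/B) = √((8.69+86.6)/86.6) = 1.0490.
Q* ≈ 1252.537.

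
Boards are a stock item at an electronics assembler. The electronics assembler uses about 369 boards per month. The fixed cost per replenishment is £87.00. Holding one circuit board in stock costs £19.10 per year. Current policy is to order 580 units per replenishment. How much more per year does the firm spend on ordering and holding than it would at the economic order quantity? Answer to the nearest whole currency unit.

Annual demand D = 369 × 12 = 4,428.
EOQ = √(2DS/H) = √(2 × 4,428 × 87 / 19.1) ≈ 200.85.
Cost at Q* = (D/Q*)S + (Q*/2)H = √(2DSH) ≈ £3,836.15.
Cost at Q = 580: (4,428/580)×87 + (580/2)×19.1 = £664.20 + £5,539.00 = £6,203.20.
Excess = £6,203.20 − £3,836.15 = £2,367.05.

Extra cost ≈ £2,367 per year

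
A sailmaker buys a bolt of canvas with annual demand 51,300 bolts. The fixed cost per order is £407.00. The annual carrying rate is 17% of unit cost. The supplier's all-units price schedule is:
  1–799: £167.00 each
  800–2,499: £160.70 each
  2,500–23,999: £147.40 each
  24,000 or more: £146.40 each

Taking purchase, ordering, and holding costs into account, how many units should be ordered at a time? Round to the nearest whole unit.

Holding cost per unit per year at price C is H = 0.17·C.
Evaluate total cost at each tier's feasible EOQ or, if the EOQ is below the tier, at the tier's minimum quantity.
Tier 1 (£167.00): EOQ = 1212.8 exceeds tier's upper bound 799, so this tier is dominated.
EOQ at £160.70 = 1236.3 (feasible in tier 2): TC = 51,300×£160.70 + (51,300/1236.3)×407 + (1236.3/2)×0.17×£160.70 = £8,277,685.62.
EOQ at £147.40 = 1290.9 < 2500, so use break Q=2500: TC = 51,300×£147.40 + (51,300/2500.0)×407 + (2500.0/2)×0.17×£147.40 = £7,601,294.14.
EOQ at £146.40 = 1295.3 < 24000, so use break Q=24000: TC = 51,300×£146.40 + (51,300/24000.0)×407 + (24000.0/2)×0.17×£146.40 = £7,809,845.96.
Lowest total cost is £7,601,294.14 at Q = 2500.0.

Q* ≈ 2,500 bolts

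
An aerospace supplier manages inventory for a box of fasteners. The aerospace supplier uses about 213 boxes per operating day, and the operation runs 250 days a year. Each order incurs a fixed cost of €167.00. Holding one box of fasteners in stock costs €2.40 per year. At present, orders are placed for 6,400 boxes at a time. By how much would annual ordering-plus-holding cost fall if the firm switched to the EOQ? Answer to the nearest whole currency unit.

Extra cost ≈ €2,536 per year

Annual demand D = 213 × 250 = 53,250.
EOQ = √(2DS/H) = √(2 × 53,250 × 167 / 2.4) ≈ 2722.25.
Cost at Q* = (D/Q*)S + (Q*/2)H = √(2DSH) ≈ €6,533.39.
Cost at Q = 6,400: (53,250/6,400)×167 + (6,400/2)×2.4 = €1,389.49 + €7,680.00 = €9,069.49.
Excess = €9,069.49 − €6,533.39 = €2,536.10.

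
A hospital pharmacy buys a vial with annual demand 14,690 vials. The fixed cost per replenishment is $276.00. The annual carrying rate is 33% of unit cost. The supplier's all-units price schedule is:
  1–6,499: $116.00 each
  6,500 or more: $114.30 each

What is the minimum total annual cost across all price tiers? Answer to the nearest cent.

Holding cost per unit per year at price C is H = 0.33·C.
Evaluate total cost at each tier's feasible EOQ or, if the EOQ is below the tier, at the tier's minimum quantity.
EOQ at $116.00 = 460.3 (feasible in tier 1): TC = 14,690×$116.00 + (14,690/460.3)×276 + (460.3/2)×0.33×$116.00 = $1,721,658.40.
EOQ at $114.30 = 463.7 < 6500, so use break Q=6500: TC = 14,690×$114.30 + (14,690/6500.0)×276 + (6500.0/2)×0.33×$114.30 = $1,802,277.51.
Lowest total cost among the candidates is at Q = 460.3.

TC* ≈ $1,721,658.40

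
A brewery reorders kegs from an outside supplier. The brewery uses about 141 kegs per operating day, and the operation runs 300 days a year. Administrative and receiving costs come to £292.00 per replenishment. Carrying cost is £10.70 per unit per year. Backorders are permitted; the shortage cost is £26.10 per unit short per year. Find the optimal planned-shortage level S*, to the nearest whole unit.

S* ≈ 525 kegs

Annual demand D = 141 × 300 = 42,300.
With planned backorders, Q* = √(2DS/H) · √((H+B)/B).
√(2DS/H) = √(2 × 42,300 × 292 / 10.7) = 1519.444.
√((H+B)/B) = √((10.7+26.1)/26.1) = 1.1874.
Q* ≈ 1804.215.
S* = Q* · H/(H+B) = 1804.215 × 10.7/36.8 ≈ 524.595.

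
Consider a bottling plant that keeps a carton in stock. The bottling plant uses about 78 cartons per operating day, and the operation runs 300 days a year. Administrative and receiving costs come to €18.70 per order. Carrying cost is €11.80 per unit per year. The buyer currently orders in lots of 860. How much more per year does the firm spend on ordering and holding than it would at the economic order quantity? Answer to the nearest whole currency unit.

Extra cost ≈ €2,369 per year

Annual demand D = 78 × 300 = 23,400.
EOQ = √(2DS/H) = √(2 × 23,400 × 18.7 / 11.8) ≈ 272.33.
Cost at Q* = (D/Q*)S + (Q*/2)H = √(2DSH) ≈ €3,213.55.
Cost at Q = 860: (23,400/860)×18.7 + (860/2)×11.8 = €508.81 + €5,074.00 = €5,582.81.
Excess = €5,582.81 − €3,213.55 = €2,369.27.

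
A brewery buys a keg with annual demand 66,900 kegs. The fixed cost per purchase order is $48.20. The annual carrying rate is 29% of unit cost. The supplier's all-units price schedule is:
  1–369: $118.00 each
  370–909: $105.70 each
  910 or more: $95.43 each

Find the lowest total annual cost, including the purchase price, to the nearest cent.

TC* ≈ $6,400,402.48

Holding cost per unit per year at price C is H = 0.29·C.
Evaluate total cost at each tier's feasible EOQ or, if the EOQ is below the tier, at the tier's minimum quantity.
Tier 1 ($118.00): EOQ = 434.1 exceeds tier's upper bound 369, so this tier is dominated.
EOQ at $105.70 = 458.7 (feasible in tier 2): TC = 66,900×$105.70 + (66,900/458.7)×48.2 + (458.7/2)×0.29×$105.70 = $7,085,390.09.
EOQ at $95.43 = 482.7 < 910, so use break Q=910: TC = 66,900×$95.43 + (66,900/910.0)×48.2 + (910.0/2)×0.29×$95.43 = $6,400,402.48.
Lowest total cost among the candidates is at Q = 910.0.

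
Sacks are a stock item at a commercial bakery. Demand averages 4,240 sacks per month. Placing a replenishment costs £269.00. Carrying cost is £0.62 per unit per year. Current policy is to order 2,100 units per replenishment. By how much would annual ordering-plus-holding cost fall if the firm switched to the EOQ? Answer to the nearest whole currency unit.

Extra cost ≈ £3,049 per year

Annual demand D = 4,240 × 12 = 50,880.
EOQ = √(2DS/H) = √(2 × 50,880 × 269 / 0.62) ≈ 6644.60.
Cost at Q* = (D/Q*)S + (Q*/2)H = √(2DSH) ≈ £4,119.65.
Cost at Q = 2,100: (50,880/2,100)×269 + (2,100/2)×0.62 = £6,517.49 + £651.00 = £7,168.49.
Excess = £7,168.49 − £4,119.65 = £3,048.83.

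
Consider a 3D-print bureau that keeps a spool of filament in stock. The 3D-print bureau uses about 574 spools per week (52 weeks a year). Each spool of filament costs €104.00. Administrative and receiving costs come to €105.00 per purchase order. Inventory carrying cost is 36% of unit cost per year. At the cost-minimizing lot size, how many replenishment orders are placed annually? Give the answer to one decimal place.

Annual demand D = 574 × 52 = 29,848.
Holding cost H = 0.36 × €104.00 = €37.4400 per unit per year.
Q* = √(2DS/H) = √(2 × 29,848 × 105 / 37.44) ≈ 409.17.
Orders per year = D / Q* = 29,848 / 409.17 ≈ 72.948.

N ≈ 72.9 orders per year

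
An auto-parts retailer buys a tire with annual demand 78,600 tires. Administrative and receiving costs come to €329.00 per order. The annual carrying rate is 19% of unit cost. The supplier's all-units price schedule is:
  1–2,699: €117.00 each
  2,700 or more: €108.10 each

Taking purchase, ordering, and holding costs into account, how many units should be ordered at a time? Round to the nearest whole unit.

Q* ≈ 2,700 tires

Holding cost per unit per year at price C is H = 0.19·C.
Candidates are each tier's EOQ (if it falls in that tier) and each price-break quantity.
EOQ at €117.00 = 1525.3 (feasible in tier 1): TC = 78,600×€117.00 + (78,600/1525.3)×329 + (1525.3/2)×0.19×€117.00 = €9,230,107.36.
EOQ at €108.10 = 1586.8 < 2700, so use break Q=2700: TC = 78,600×€108.10 + (78,600/2700.0)×329 + (2700.0/2)×0.19×€108.10 = €8,533,965.21.
Lowest total cost is €8,533,965.21 at Q = 2700.0.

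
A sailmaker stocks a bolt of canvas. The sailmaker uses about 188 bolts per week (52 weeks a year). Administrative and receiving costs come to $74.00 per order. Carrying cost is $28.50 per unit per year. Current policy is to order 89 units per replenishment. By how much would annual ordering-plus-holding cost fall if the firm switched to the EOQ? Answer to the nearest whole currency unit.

Extra cost ≈ $2,975 per year

Annual demand D = 188 × 52 = 9,776.
EOQ = √(2DS/H) = √(2 × 9,776 × 74 / 28.5) ≈ 225.31.
Cost at Q* = (D/Q*)S + (Q*/2)H = √(2DSH) ≈ $6,421.46.
Cost at Q = 89: (9,776/89)×74 + (89/2)×28.5 = $8,128.36 + $1,268.25 = $9,396.61.
Excess = $9,396.61 − $6,421.46 = $2,975.15.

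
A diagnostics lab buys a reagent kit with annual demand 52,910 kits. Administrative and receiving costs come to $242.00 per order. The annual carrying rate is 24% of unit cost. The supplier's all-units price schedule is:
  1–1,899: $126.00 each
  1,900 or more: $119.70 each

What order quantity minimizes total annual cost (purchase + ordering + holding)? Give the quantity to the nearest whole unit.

Holding cost per unit per year at price C is H = 0.24·C.
Candidates are each tier's EOQ (if it falls in that tier) and each price-break quantity.
EOQ at $126.00 = 920.2 (feasible in tier 1): TC = 52,910×$126.00 + (52,910/920.2)×242 + (920.2/2)×0.24×$126.00 = $6,694,488.03.
EOQ at $119.70 = 944.1 < 1900, so use break Q=1900: TC = 52,910×$119.70 + (52,910/1900.0)×242 + (1900.0/2)×0.24×$119.70 = $6,367,357.66.
Lowest total cost is $6,367,357.66 at Q = 1900.0.

Q* ≈ 1,900 kits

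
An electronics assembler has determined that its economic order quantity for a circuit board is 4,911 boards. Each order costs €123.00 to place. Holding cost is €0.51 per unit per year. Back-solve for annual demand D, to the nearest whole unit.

D ≈ 50,001 boards per year

Squaring Q* = √(2DS/H) gives Q*² = 2DS/H.
From Q* = √(2DS/H): D = Q*²H / (2S) = 4,911² × 0.51 / (2 × 123) = 50000.568.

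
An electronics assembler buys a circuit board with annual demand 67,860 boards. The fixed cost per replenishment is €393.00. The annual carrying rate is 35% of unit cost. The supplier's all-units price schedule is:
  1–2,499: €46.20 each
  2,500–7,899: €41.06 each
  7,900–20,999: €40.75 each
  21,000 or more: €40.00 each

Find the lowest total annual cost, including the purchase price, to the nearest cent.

Holding cost per unit per year at price C is H = 0.35·C.
For each price level, check whether its EOQ is feasible; otherwise the best quantity at that price is the breakpoint.
EOQ at €46.20 = 1816.2 (feasible in tier 1): TC = 67,860×€46.20 + (67,860/1816.2)×393 + (1816.2/2)×0.35×€46.20 = €3,164,499.92.
EOQ at €41.06 = 1926.5 < 2500, so use break Q=2500: TC = 67,860×€41.06 + (67,860/2500.0)×393 + (2500.0/2)×0.35×€41.06 = €2,814,962.94.
EOQ at €40.75 = 1933.8 < 7900, so use break Q=7900: TC = 67,860×€40.75 + (67,860/7900.0)×393 + (7900.0/2)×0.35×€40.75 = €2,825,007.70.
EOQ at €40.00 = 1951.9 < 21000, so use break Q=21000: TC = 67,860×€40.00 + (67,860/21000.0)×393 + (21000.0/2)×0.35×€40.00 = €2,862,669.95.
Lowest total cost among the candidates is at Q = 2500.0.

TC* ≈ €2,814,962.94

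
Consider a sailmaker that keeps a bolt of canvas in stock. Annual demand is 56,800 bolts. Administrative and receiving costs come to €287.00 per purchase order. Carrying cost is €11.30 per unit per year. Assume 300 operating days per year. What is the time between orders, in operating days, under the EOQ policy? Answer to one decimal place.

T ≈ 9.0 days

Q* = √(2DS/H) = √(2 × 56,800 × 287 / 11.3) ≈ 1698.60.
Cycle time = Q*/D × 300 = 1698.60 / 56,800 × 300 ≈ 8.971 days.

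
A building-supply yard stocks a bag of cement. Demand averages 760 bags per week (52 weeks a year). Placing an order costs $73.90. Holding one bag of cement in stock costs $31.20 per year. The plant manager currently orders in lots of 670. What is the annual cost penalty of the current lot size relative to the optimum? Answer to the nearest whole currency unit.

Extra cost ≈ $1,311 per year

Annual demand D = 760 × 52 = 39,520.
EOQ = √(2DS/H) = √(2 × 39,520 × 73.9 / 31.2) ≈ 432.68.
Cost at Q* = (D/Q*)S + (Q*/2)H = √(2DSH) ≈ $13,499.66.
Cost at Q = 670: (39,520/670)×73.9 + (670/2)×31.2 = $4,359.00 + $10,452.00 = $14,811.00.
Excess = $14,811.00 − $13,499.66 = $1,311.33.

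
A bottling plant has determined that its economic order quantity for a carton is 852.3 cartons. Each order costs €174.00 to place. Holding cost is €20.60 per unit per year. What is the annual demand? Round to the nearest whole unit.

D ≈ 43,000 cartons per year

Invert the EOQ relation Q*² = 2DS/H.
From Q* = √(2DS/H): D = Q*²H / (2S) = 852.3² × 20.6 / (2 × 174) = 43000.445.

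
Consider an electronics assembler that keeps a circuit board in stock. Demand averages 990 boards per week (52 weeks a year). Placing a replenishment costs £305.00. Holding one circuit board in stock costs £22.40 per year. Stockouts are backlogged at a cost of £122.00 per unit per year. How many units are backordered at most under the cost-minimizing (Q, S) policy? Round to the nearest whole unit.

Annual demand D = 990 × 52 = 51,480.
With planned backorders, Q* = √(2DS/H) · √((H+B)/B).
√(2DS/H) = √(2 × 51,480 × 305 / 22.4) = 1184.023.
√((H+B)/B) = √((22.4+122)/122) = 1.0879.
Q* ≈ 1288.142.
S* = Q* · H/(H+B) = 1288.142 × 22.4/144.4 ≈ 199.823.

S* ≈ 200 boards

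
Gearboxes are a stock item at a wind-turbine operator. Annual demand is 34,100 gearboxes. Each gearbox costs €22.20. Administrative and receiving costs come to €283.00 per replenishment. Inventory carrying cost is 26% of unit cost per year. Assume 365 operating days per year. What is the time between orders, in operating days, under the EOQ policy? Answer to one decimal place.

T ≈ 19.6 days

Holding cost H = 0.26 × €22.20 = €5.7720 per unit per year.
Q* = √(2DS/H) = √(2 × 34,100 × 283 / 5.772) ≈ 1828.61.
Cycle time = Q*/D × 365 = 1828.61 / 34,100 × 365 ≈ 19.573 days.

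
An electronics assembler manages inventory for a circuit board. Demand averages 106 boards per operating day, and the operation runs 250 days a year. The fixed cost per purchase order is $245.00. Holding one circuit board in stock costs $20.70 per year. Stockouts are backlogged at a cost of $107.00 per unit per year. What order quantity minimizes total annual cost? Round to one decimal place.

Annual demand D = 106 × 250 = 26,500.
With planned backorders, Q* = √(2DS/H) · √((H+B)/B).
√(2DS/H) = √(2 × 26,500 × 245 / 20.7) = 792.019.
√((H+B)/B) = √((20.7+107)/107) = 1.0925.
Q* ≈ 865.246.

Q* ≈ 865.2 boards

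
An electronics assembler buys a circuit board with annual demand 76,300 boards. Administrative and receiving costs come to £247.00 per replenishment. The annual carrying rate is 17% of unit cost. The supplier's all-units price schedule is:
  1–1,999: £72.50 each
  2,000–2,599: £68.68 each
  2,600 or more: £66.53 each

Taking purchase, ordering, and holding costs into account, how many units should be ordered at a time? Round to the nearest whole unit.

Q* ≈ 2,600 boards

Holding cost per unit per year at price C is H = 0.17·C.
For each price level, check whether its EOQ is feasible; otherwise the best quantity at that price is the breakpoint.
EOQ at £72.50 = 1748.8 (feasible in tier 1): TC = 76,300×£72.50 + (76,300/1748.8)×247 + (1748.8/2)×0.17×£72.50 = £5,553,303.57.
EOQ at £68.68 = 1796.7 < 2000, so use break Q=2000: TC = 76,300×£68.68 + (76,300/2000.0)×247 + (2000.0/2)×0.17×£68.68 = £5,261,382.65.
EOQ at £66.53 = 1825.5 < 2600, so use break Q=2600: TC = 76,300×£66.53 + (76,300/2600.0)×247 + (2600.0/2)×0.17×£66.53 = £5,098,190.63.
Lowest total cost is £5,098,190.63 at Q = 2600.0.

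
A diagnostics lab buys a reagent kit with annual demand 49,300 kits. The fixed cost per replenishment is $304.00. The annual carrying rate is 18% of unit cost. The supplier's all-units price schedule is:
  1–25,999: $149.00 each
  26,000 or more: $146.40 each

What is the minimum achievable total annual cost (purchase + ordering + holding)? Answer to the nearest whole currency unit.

Holding cost per unit per year at price C is H = 0.18·C.
For each price level, check whether its EOQ is feasible; otherwise the best quantity at that price is the breakpoint.
EOQ at $149.00 = 1057.2 (feasible in tier 1): TC = 49,300×$149.00 + (49,300/1057.2)×304 + (1057.2/2)×0.18×$149.00 = $7,374,053.37.
EOQ at $146.40 = 1066.5 < 26000, so use break Q=26000: TC = 49,300×$146.40 + (49,300/26000.0)×304 + (26000.0/2)×0.18×$146.40 = $7,560,672.43.
Lowest total cost among the candidates is at Q = 1057.2.

TC* ≈ $7,374,053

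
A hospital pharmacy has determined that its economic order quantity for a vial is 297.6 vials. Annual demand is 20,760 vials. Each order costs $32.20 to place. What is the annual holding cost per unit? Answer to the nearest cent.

H ≈ $15.10

The basic EOQ model gives Q* = √(2DS/H); rearrange for the unknown.
From Q* = √(2DS/H): H = 2DS / Q*² = 2 × 20,760 × 32.2 / 297.6² = 15.0955.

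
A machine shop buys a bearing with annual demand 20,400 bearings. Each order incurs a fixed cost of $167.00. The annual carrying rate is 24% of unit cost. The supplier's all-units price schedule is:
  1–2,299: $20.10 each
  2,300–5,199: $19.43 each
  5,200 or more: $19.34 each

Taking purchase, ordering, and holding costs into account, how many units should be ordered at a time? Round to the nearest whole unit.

Holding cost per unit per year at price C is H = 0.24·C.
Evaluate total cost at each tier's feasible EOQ or, if the EOQ is below the tier, at the tier's minimum quantity.
EOQ at $20.10 = 1188.5 (feasible in tier 1): TC = 20,400×$20.10 + (20,400/1188.5)×167 + (1188.5/2)×0.24×$20.10 = $415,773.13.
EOQ at $19.43 = 1208.8 < 2300, so use break Q=2300: TC = 20,400×$19.43 + (20,400/2300.0)×167 + (2300.0/2)×0.24×$19.43 = $403,215.90.
EOQ at $19.34 = 1211.6 < 5200, so use break Q=5200: TC = 20,400×$19.34 + (20,400/5200.0)×167 + (5200.0/2)×0.24×$19.34 = $407,259.31.
Lowest total cost is $403,215.90 at Q = 2300.0.

Q* ≈ 2,300 bearings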